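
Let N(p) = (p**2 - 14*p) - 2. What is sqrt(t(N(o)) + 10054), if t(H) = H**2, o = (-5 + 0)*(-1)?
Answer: sqrt(12263) ≈ 110.74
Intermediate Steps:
o = 5 (o = -5*(-1) = 5)
N(p) = -2 + p**2 - 14*p
sqrt(t(N(o)) + 10054) = sqrt((-2 + 5**2 - 14*5)**2 + 10054) = sqrt((-2 + 25 - 70)**2 + 10054) = sqrt((-47)**2 + 10054) = sqrt(2209 + 10054) = sqrt(12263)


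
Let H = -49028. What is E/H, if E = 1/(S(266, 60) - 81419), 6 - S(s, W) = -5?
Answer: 1/3991271424 ≈ 2.5055e-10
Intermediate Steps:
S(s, W) = 11 (S(s, W) = 6 - 1*(-5) = 6 + 5 = 11)
E = -1/81408 (E = 1/(11 - 81419) = 1/(-81408) = -1/81408 ≈ -1.2284e-5)
E/H = -1/81408/(-49028) = -1/81408*(-1/49028) = 1/3991271424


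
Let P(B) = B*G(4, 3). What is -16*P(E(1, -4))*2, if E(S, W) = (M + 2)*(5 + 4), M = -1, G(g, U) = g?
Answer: -1152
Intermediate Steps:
E(S, W) = 9 (E(S, W) = (-1 + 2)*(5 + 4) = 1*9 = 9)
P(B) = 4*B (P(B) = B*4 = 4*B)
-16*P(E(1, -4))*2 = -64*9*2 = -16*36*2 = -576*2 = -1152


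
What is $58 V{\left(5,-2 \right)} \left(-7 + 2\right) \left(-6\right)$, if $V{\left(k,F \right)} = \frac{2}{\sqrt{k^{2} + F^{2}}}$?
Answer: $120 \sqrt{29} \approx 646.22$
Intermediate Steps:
$V{\left(k,F \right)} = \frac{2}{\sqrt{F^{2} + k^{2}}}$
$58 V{\left(5,-2 \right)} \left(-7 + 2\right) \left(-6\right) = 58 \frac{2}{\sqrt{\left(-2\right)^{2} + 5^{2}}} \left(-7 + 2\right) \left(-6\right) = 58 \frac{2}{\sqrt{4 + 25}} \left(\left(-5\right) \left(-6\right)\right) = 58 \frac{2}{\sqrt{29}} \cdot 30 = 58 \cdot 2 \frac{\sqrt{29}}{29} \cdot 30 = 58 \frac{2 \sqrt{29}}{29} \cdot 30 = 4 \sqrt{29} \cdot 30 = 120 \sqrt{29}$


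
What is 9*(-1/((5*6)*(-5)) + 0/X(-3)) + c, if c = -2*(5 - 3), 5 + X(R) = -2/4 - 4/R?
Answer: -197/50 ≈ -3.9400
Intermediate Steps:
X(R) = -11/2 - 4/R (X(R) = -5 + (-2/4 - 4/R) = -5 + (-2*¼ - 4/R) = -5 + (-½ - 4/R) = -11/2 - 4/R)
c = -4 (c = -2*2 = -4)
9*(-1/((5*6)*(-5)) + 0/X(-3)) + c = 9*(-1/((5*6)*(-5)) + 0/(-11/2 - 4/(-3))) - 4 = 9*(-1/(30*(-5)) + 0/(-11/2 - 4*(-⅓))) - 4 = 9*(-1/(-150) + 0/(-11/2 + 4/3)) - 4 = 9*(-1*(-1/150) + 0/(-25/6)) - 4 = 9*(1/150 + 0*(-6/25)) - 4 = 9*(1/150 + 0) - 4 = 9*(1/150) - 4 = 3/50 - 4 = -197/50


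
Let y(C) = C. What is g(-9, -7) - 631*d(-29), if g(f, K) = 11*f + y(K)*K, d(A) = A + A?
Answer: 36548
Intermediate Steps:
d(A) = 2*A
g(f, K) = K² + 11*f (g(f, K) = 11*f + K*K = 11*f + K² = K² + 11*f)
g(-9, -7) - 631*d(-29) = ((-7)² + 11*(-9)) - 1262*(-29) = (49 - 99) - 631*(-58) = -50 + 36598 = 36548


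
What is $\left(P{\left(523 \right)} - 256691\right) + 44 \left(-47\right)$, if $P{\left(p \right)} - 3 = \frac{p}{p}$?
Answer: $-258755$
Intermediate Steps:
$P{\left(p \right)} = 4$ ($P{\left(p \right)} = 3 + \frac{p}{p} = 3 + 1 = 4$)
$\left(P{\left(523 \right)} - 256691\right) + 44 \left(-47\right) = \left(4 - 256691\right) + 44 \left(-47\right) = -256687 - 2068 = -258755$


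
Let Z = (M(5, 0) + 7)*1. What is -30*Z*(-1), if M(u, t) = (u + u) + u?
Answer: 660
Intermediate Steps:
M(u, t) = 3*u (M(u, t) = 2*u + u = 3*u)
Z = 22 (Z = (3*5 + 7)*1 = (15 + 7)*1 = 22*1 = 22)
-30*Z*(-1) = -30*22*(-1) = -660*(-1) = 660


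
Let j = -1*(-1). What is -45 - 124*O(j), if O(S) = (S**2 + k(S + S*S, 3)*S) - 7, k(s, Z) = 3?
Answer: 327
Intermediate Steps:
j = 1
O(S) = -7 + S**2 + 3*S (O(S) = (S**2 + 3*S) - 7 = -7 + S**2 + 3*S)
-45 - 124*O(j) = -45 - 124*(-7 + 1**2 + 3*1) = -45 - 124*(-7 + 1 + 3) = -45 - 124*(-3) = -45 + 372 = 327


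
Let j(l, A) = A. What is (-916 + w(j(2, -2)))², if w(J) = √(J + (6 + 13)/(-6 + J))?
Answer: (3664 - I*√70)²/16 ≈ 8.3905e+5 - 3831.9*I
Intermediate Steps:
w(J) = √(J + 19/(-6 + J))
(-916 + w(j(2, -2)))² = (-916 + √((19 - 2*(-6 - 2))/(-6 - 2)))² = (-916 + √((19 - 2*(-8))/(-8)))² = (-916 + √(-(19 + 16)/8))² = (-916 + √(-⅛*35))² = (-916 + √(-35/8))² = (-916 + I*√70/4)²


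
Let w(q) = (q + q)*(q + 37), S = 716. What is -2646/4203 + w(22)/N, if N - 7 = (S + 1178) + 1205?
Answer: 149584/725251 ≈ 0.20625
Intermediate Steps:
w(q) = 2*q*(37 + q) (w(q) = (2*q)*(37 + q) = 2*q*(37 + q))
N = 3106 (N = 7 + ((716 + 1178) + 1205) = 7 + (1894 + 1205) = 7 + 3099 = 3106)
-2646/4203 + w(22)/N = -2646/4203 + (2*22*(37 + 22))/3106 = -2646*1/4203 + (2*22*59)*(1/3106) = -294/467 + 2596*(1/3106) = -294/467 + 1298/1553 = 149584/725251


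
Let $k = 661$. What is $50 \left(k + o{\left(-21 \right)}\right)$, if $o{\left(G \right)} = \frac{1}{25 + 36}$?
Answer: $\frac{2016100}{61} \approx 33051.0$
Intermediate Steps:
$o{\left(G \right)} = \frac{1}{61}$
$50 \left(k + o{\left(-21 \right)}\right) = 50 \left(661 + \frac{1}{61}\right) = 50 \cdot \frac{40322}{61} = \frac{2016100}{61}$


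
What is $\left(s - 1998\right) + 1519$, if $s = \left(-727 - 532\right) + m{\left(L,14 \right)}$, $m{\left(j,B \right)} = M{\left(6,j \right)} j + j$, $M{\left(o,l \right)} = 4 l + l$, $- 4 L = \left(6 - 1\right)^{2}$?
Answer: $- \frac{24783}{16} \approx -1548.9$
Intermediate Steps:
$L = - \frac{25}{4}$ ($L = - \frac{\left(6 - 1\right)^{2}}{4} = - \frac{5^{2}}{4} = \left(- \frac{1}{4}\right) 25 = - \frac{25}{4} \approx -6.25$)
$M{\left(o,l \right)} = 5 l$
$m{\left(j,B \right)} = j + 5 j^{2}$ ($m{\left(j,B \right)} = 5 j j + j = 5 j^{2} + j = j + 5 j^{2}$)
$s = - \frac{17119}{16}$ ($s = \left(-727 - 532\right) - \frac{25 \left(1 + 5 \left(- \frac{25}{4}\right)\right)}{4} = -1259 - \frac{25 \left(1 - \frac{125}{4}\right)}{4} = -1259 - - \frac{3025}{16} = -1259 + \frac{3025}{16} = - \frac{17119}{16} \approx -1069.9$)
$\left(s - 1998\right) + 1519 = \left(- \frac{17119}{16} - 1998\right) + 1519 = - \frac{49087}{16} + 1519 = - \frac{24783}{16}$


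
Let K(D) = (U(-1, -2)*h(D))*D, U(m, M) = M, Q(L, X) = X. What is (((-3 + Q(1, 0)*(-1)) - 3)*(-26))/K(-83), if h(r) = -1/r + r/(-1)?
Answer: 3/265 ≈ 0.011321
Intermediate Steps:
h(r) = -r - 1/r (h(r) = -1/r + r*(-1) = -1/r - r = -r - 1/r)
K(D) = D*(2*D + 2/D) (K(D) = (-2*(-D - 1/D))*D = (2*D + 2/D)*D = D*(2*D + 2/D))
(((-3 + Q(1, 0)*(-1)) - 3)*(-26))/K(-83) = (((-3 + 0*(-1)) - 3)*(-26))/(2 + 2*(-83)²) = (((-3 + 0) - 3)*(-26))/(2 + 2*6889) = ((-3 - 3)*(-26))/(2 + 13778) = -6*(-26)/13780 = 156*(1/13780) = 3/265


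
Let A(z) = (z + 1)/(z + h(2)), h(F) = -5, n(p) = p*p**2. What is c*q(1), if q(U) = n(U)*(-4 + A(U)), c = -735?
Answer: 6615/2 ≈ 3307.5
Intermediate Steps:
n(p) = p**3
A(z) = (1 + z)/(-5 + z) (A(z) = (z + 1)/(z - 5) = (1 + z)/(-5 + z))
q(U) = U**3*(-4 + (1 + U)/(-5 + U))
c*q(1) = -2205*1**3*(7 - 1*1)/(-5 + 1) = -2205*(7 - 1)/(-4) = -2205*(-1)*6/4 = -735*(-9/2) = 6615/2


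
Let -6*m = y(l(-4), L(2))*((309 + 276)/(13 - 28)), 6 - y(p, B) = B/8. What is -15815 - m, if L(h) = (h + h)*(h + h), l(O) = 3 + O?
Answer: -15841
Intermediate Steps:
L(h) = 4*h² (L(h) = (2*h)*(2*h) = 4*h²)
y(p, B) = 6 - B/8
m = 26 (m = -(6 - 2²/2)*(309 + 276)/(13 - 28)/6 = -(6 - 4/2)*585/(-15)/6 = -(6 - ⅛*16)*585*(-1/15)/6 = -(6 - 2)*(-39)/6 = -2*(-39)/3 = -⅙*(-156) = 26)
-15815 - m = -15815 - 1*26 = -15815 - 26 = -15841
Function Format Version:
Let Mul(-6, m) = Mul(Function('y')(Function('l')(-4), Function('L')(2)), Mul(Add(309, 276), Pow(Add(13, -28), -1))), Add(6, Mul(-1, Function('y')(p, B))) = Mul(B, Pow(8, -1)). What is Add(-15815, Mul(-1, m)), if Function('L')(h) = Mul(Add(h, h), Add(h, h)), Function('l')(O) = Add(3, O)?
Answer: -15841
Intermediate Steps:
Function('L')(h) = Mul(4, Pow(h, 2)) (Function('L')(h) = Mul(Mul(2, h), Mul(2, h)) = Mul(4, Pow(h, 2)))
Function('y')(p, B) = Add(6, Mul(Rational(-1, 8), B)) (Function('y')(p, B) = Add(6, Mul(-1, Mul(B, Pow(8, -1)))) = Add(6, Mul(-1, Mul(B, Rational(1, 8)))) = Add(6, Mul(-1, Mul(Rational(1, 8), B))) = Add(6, Mul(Rational(-1, 8), B)))
m = 26 (m = Mul(Rational(-1, 6), Mul(Add(6, Mul(Rational(-1, 8), Mul(4, Pow(2, 2)))), Mul(Add(309, 276), Pow(Add(13, -28), -1)))) = Mul(Rational(-1, 6), Mul(Add(6, Mul(Rational(-1, 8), Mul(4, 4))), Mul(585, Pow(-15, -1)))) = Mul(Rational(-1, 6), Mul(Add(6, Mul(Rational(-1, 8), 16)), Mul(585, Rational(-1, 15)))) = Mul(Rational(-1, 6), Mul(Add(6, -2), -39)) = Mul(Rational(-1, 6), Mul(4, -39)) = Mul(Rational(-1, 6), -156) = 26)
Add(-15815, Mul(-1, m)) = Add(-15815, Mul(-1, 26)) = Add(-15815, -26) = -15841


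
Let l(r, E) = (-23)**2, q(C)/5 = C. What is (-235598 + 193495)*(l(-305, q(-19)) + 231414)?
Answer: -9765496129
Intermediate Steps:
q(C) = 5*C
l(r, E) = 529
(-235598 + 193495)*(l(-305, q(-19)) + 231414) = (-235598 + 193495)*(529 + 231414) = -42103*231943 = -9765496129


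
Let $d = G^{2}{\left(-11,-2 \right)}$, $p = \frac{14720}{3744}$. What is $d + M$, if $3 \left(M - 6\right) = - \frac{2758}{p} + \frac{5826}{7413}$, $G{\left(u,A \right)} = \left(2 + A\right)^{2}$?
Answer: $- \frac{388001953}{1704990} \approx -227.57$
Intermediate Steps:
$p = \frac{460}{117}$ ($p = 14720 \cdot \frac{1}{3744} = \frac{460}{117} \approx 3.9316$)
$M = - \frac{388001953}{1704990}$ ($M = 6 + \frac{- \frac{2758}{\frac{460}{117}} + \frac{5826}{7413}}{3} = 6 + \frac{\left(-2758\right) \frac{117}{460} + 5826 \cdot \frac{1}{7413}}{3} = 6 + \frac{- \frac{161343}{230} + \frac{1942}{2471}}{3} = 6 + \frac{1}{3} \left(- \frac{398231893}{568330}\right) = 6 - \frac{398231893}{1704990} = - \frac{388001953}{1704990} \approx -227.57$)
$d = 0$ ($d = \left(\left(2 - 2\right)^{2}\right)^{2} = \left(0^{2}\right)^{2} = 0^{2} = 0$)
$d + M = 0 - \frac{388001953}{1704990} = - \frac{388001953}{1704990}$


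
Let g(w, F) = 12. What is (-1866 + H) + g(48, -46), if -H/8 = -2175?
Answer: 15546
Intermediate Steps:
H = 17400 (H = -8*(-2175) = 17400)
(-1866 + H) + g(48, -46) = (-1866 + 17400) + 12 = 15534 + 12 = 15546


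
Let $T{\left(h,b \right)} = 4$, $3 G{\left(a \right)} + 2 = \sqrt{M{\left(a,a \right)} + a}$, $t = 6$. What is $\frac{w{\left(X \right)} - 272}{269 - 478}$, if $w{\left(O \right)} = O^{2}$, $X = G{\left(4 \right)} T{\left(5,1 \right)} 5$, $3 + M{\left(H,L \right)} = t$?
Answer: $- \frac{1952}{1881} + \frac{1600 \sqrt{7}}{1881} \approx 1.2128$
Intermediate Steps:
$M{\left(H,L \right)} = 3$ ($M{\left(H,L \right)} = -3 + 6 = 3$)
$G{\left(a \right)} = - \frac{2}{3} + \frac{\sqrt{3 + a}}{3}$
$X = - \frac{40}{3} + \frac{20 \sqrt{7}}{3}$ ($X = \left(- \frac{2}{3} + \frac{\sqrt{3 + 4}}{3}\right) 4 \cdot 5 = \left(- \frac{2}{3} + \frac{\sqrt{7}}{3}\right) 4 \cdot 5 = \left(- \frac{8}{3} + \frac{4 \sqrt{7}}{3}\right) 5 = - \frac{40}{3} + \frac{20 \sqrt{7}}{3} \approx 4.305$)
$\frac{w{\left(X \right)} - 272}{269 - 478} = \frac{\left(- \frac{40}{3} + \frac{20 \sqrt{7}}{3}\right)^{2} - 272}{269 - 478} = \frac{-272 + \left(- \frac{40}{3} + \frac{20 \sqrt{7}}{3}\right)^{2}}{-209} = \left(-272 + \left(- \frac{40}{3} + \frac{20 \sqrt{7}}{3}\right)^{2}\right) \left(- \frac{1}{209}\right) = \frac{272}{209} - \frac{\left(- \frac{40}{3} + \frac{20 \sqrt{7}}{3}\right)^{2}}{209}$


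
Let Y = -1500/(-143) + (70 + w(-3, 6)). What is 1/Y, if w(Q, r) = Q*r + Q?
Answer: 143/8507 ≈ 0.016810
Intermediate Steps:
w(Q, r) = Q + Q*r
Y = 8507/143 (Y = -1500/(-143) + (70 - 3*(1 + 6)) = -1500*(-1)/143 + (70 - 3*7) = -75*(-20/143) + (70 - 21) = 1500/143 + 49 = 8507/143 ≈ 59.490)
1/Y = 1/(8507/143) = 143/8507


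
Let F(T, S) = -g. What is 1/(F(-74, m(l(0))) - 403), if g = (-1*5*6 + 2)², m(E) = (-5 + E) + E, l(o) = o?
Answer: -1/1187 ≈ -0.00084246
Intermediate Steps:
m(E) = -5 + 2*E
g = 784 (g = (-5*6 + 2)² = (-30 + 2)² = (-28)² = 784)
F(T, S) = -784 (F(T, S) = -1*784 = -784)
1/(F(-74, m(l(0))) - 403) = 1/(-784 - 403) = 1/(-1187) = -1/1187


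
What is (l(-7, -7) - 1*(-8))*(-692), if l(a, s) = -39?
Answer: 21452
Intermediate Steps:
(l(-7, -7) - 1*(-8))*(-692) = (-39 - 1*(-8))*(-692) = (-39 + 8)*(-692) = -31*(-692) = 21452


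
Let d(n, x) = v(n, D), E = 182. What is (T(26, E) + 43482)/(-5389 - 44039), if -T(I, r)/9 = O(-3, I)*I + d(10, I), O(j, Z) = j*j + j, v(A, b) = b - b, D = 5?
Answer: -7013/8238 ≈ -0.85130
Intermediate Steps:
v(A, b) = 0
d(n, x) = 0
O(j, Z) = j + j² (O(j, Z) = j² + j = j + j²)
T(I, r) = -54*I (T(I, r) = -9*((-3*(1 - 3))*I + 0) = -9*((-3*(-2))*I + 0) = -9*(6*I + 0) = -54*I)
(T(26, E) + 43482)/(-5389 - 44039) = (-54*26 + 43482)/(-5389 - 44039) = (-1404 + 43482)/(-49428) = 42078*(-1/49428) = -7013/8238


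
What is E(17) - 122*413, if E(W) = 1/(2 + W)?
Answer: -957333/19 ≈ -50386.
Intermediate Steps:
E(17) - 122*413 = 1/(2 + 17) - 122*413 = 1/19 - 50386 = -957333/19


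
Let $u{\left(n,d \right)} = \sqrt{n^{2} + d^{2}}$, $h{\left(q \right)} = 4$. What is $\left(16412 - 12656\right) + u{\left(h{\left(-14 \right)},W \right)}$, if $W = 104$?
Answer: $3756 + 4 \sqrt{677} \approx 3860.1$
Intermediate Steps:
$u{\left(n,d \right)} = \sqrt{d^{2} + n^{2}}$
$\left(16412 - 12656\right) + u{\left(h{\left(-14 \right)},W \right)} = \left(16412 - 12656\right) + \sqrt{104^{2} + 4^{2}} = \left(16412 - 12656\right) + \sqrt{10816 + 16} = 3756 + \sqrt{10832} = 3756 + 4 \sqrt{677}$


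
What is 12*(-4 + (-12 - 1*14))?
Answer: -360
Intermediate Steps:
12*(-4 + (-12 - 1*14)) = 12*(-4 + (-12 - 14)) = 12*(-4 - 26) = 12*(-30) = -360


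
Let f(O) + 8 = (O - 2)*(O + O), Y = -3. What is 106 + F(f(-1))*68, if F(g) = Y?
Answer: -98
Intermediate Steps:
f(O) = -8 + 2*O*(-2 + O) (f(O) = -8 + (O - 2)*(O + O) = -8 + (-2 + O)*(2*O) = -8 + 2*O*(-2 + O))
F(g) = -3
106 + F(f(-1))*68 = 106 - 3*68 = 106 - 204 = -98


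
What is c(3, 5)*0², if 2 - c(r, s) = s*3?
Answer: 0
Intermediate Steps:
c(r, s) = 2 - 3*s (c(r, s) = 2 - s*3 = 2 - 3*s)
c(3, 5)*0² = (2 - 3*5)*0² = (2 - 15)*0 = -13*0 = 0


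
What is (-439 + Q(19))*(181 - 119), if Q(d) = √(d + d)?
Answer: -27218 + 62*√38 ≈ -26836.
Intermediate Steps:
Q(d) = √2*√d (Q(d) = √(2*d) = √2*√d)
(-439 + Q(19))*(181 - 119) = (-439 + √2*√19)*(181 - 119) = (-439 + √38)*62 = -27218 + 62*√38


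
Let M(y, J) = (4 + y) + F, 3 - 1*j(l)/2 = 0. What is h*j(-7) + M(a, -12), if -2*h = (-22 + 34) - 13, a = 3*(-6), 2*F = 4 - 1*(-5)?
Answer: -13/2 ≈ -6.5000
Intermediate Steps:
j(l) = 6 (j(l) = 6 - 2*0 = 6 + 0 = 6)
F = 9/2 (F = (4 - 1*(-5))/2 = (4 + 5)/2 = (½)*9 = 9/2 ≈ 4.5000)
a = -18
M(y, J) = 17/2 + y (M(y, J) = (4 + y) + 9/2 = 17/2 + y)
h = ½ (h = -((-22 + 34) - 13)/2 = -(12 - 13)/2 = -½*(-1) = ½ ≈ 0.50000)
h*j(-7) + M(a, -12) = (½)*6 + (17/2 - 18) = 3 - 19/2 = -13/2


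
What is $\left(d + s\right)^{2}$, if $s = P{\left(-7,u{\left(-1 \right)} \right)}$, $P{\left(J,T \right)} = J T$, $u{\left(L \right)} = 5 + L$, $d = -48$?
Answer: $5776$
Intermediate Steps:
$s = -28$ ($s = - 7 \left(5 - 1\right) = \left(-7\right) 4 = -28$)
$\left(d + s\right)^{2} = \left(-48 - 28\right)^{2} = \left(-76\right)^{2} = 5776$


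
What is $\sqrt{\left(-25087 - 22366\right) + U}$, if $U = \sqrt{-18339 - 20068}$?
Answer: $\sqrt{-47453 + i \sqrt{38407}} \approx 0.4498 + 217.84 i$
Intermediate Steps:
$U = i \sqrt{38407}$ ($U = \sqrt{-38407} = i \sqrt{38407} \approx 195.98 i$)
$\sqrt{\left(-25087 - 22366\right) + U} = \sqrt{\left(-25087 - 22366\right) + i \sqrt{38407}} = \sqrt{-47453 + i \sqrt{38407}}$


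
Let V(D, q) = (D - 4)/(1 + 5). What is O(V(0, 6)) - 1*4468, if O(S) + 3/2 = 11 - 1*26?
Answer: -8969/2 ≈ -4484.5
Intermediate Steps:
V(D, q) = -⅔ + D/6 (V(D, q) = (-4 + D)/6 = (-4 + D)*(⅙) = -⅔ + D/6)
O(S) = -33/2 (O(S) = -3/2 + (11 - 1*26) = -3/2 + (11 - 26) = -3/2 - 15 = -33/2)
O(V(0, 6)) - 1*4468 = -33/2 - 1*4468 = -33/2 - 4468 = -8969/2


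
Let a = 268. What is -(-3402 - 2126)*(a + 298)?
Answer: 3128848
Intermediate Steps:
-(-3402 - 2126)*(a + 298) = -(-3402 - 2126)*(268 + 298) = -(-5528)*566 = -1*(-3128848) = 3128848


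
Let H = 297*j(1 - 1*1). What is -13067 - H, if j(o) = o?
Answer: -13067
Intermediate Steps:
H = 0 (H = 297*(1 - 1*1) = 297*(1 - 1) = 297*0 = 0)
-13067 - H = -13067 - 1*0 = -13067 + 0 = -13067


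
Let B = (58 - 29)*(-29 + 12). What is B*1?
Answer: -493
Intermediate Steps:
B = -493 (B = 29*(-17) = -493)
B*1 = -493*1 = -493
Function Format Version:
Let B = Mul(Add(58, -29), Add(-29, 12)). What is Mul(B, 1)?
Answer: -493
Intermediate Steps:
B = -493 (B = Mul(29, -17) = -493)
Mul(B, 1) = Mul(-493, 1) = -493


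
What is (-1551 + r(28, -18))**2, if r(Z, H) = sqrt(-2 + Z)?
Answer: (1551 - sqrt(26))**2 ≈ 2.3898e+6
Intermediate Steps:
(-1551 + r(28, -18))**2 = (-1551 + sqrt(-2 + 28))**2 = (-1551 + sqrt(26))**2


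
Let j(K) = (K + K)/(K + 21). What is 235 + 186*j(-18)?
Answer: -1997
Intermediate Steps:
j(K) = 2*K/(21 + K) (j(K) = (2*K)/(21 + K) = 2*K/(21 + K))
235 + 186*j(-18) = 235 + 186*(2*(-18)/(21 - 18)) = 235 + 186*(2*(-18)/3) = 235 + 186*(2*(-18)*(⅓)) = 235 + 186*(-12) = 235 - 2232 = -1997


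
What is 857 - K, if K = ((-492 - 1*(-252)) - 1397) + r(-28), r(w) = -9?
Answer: 2503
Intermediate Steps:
K = -1646 (K = ((-492 - 1*(-252)) - 1397) - 9 = ((-492 + 252) - 1397) - 9 = (-240 - 1397) - 9 = -1637 - 9 = -1646)
857 - K = 857 - 1*(-1646) = 857 + 1646 = 2503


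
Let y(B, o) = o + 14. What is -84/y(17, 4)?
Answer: -14/3 ≈ -4.6667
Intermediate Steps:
y(B, o) = 14 + o
-84/y(17, 4) = -84/(14 + 4) = -84/18 = -84*1/18 = -14/3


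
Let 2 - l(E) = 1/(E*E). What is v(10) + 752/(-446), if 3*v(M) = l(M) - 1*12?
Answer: -336023/66900 ≈ -5.0228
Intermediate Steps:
l(E) = 2 - 1/E² (l(E) = 2 - 1/(E*E) = 2 - 1/E²)
v(M) = -10/3 - 1/(3*M²) (v(M) = ((2 - 1/M²) - 1*12)/3 = ((2 - 1/M²) - 12)/3 = (-10 - 1/M²)/3 = -10/3 - 1/(3*M²))
v(10) + 752/(-446) = (-10/3 - ⅓/10²) + 752/(-446) = (-10/3 - ⅓*1/100) + 752*(-1/446) = (-10/3 - 1/300) - 376/223 = -1001/300 - 376/223 = -336023/66900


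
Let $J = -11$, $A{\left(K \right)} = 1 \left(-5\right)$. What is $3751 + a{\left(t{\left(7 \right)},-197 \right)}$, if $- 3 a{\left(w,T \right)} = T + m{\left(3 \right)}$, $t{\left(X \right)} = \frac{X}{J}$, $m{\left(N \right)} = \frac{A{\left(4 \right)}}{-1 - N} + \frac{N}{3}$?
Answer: $\frac{45791}{12} \approx 3815.9$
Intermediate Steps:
$A{\left(K \right)} = -5$
$m{\left(N \right)} = - \frac{5}{-1 - N} + \frac{N}{3}$
$t{\left(X \right)} = - \frac{X}{11}$ ($t{\left(X \right)} = \frac{X}{-11} = X \left(- \frac{1}{11}\right) = - \frac{X}{11}$)
$a{\left(w,T \right)} = - \frac{3}{4} - \frac{T}{3}$ ($a{\left(w,T \right)} = - \frac{T + \frac{15 + 3 + 3^{2}}{3 \left(1 + 3\right)}}{3} = - \frac{T + \frac{15 + 3 + 9}{3 \cdot 4}}{3} = - \frac{T + \frac{1}{3} \cdot \frac{1}{4} \cdot 27}{3} = - \frac{T + \frac{9}{4}}{3} = - \frac{\frac{9}{4} + T}{3} = - \frac{3}{4} - \frac{T}{3}$)
$3751 + a{\left(t{\left(7 \right)},-197 \right)} = 3751 - - \frac{779}{12} = 3751 + \left(- \frac{3}{4} + \frac{197}{3}\right) = 3751 + \frac{779}{12} = \frac{45791}{12}$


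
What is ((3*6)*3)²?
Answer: 2916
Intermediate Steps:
((3*6)*3)² = (18*3)² = 54² = 2916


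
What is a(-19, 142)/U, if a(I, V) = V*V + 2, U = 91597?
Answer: 20166/91597 ≈ 0.22016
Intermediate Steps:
a(I, V) = 2 + V² (a(I, V) = V² + 2 = 2 + V²)
a(-19, 142)/U = (2 + 142²)/91597 = (2 + 20164)*(1/91597) = 20166*(1/91597) = 20166/91597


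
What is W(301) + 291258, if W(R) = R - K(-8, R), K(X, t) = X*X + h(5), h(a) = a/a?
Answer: 291494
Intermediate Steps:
h(a) = 1
K(X, t) = 1 + X² (K(X, t) = X*X + 1 = X² + 1 = 1 + X²)
W(R) = -65 + R (W(R) = R - (1 + (-8)²) = R - (1 + 64) = R - 1*65 = R - 65 = -65 + R)
W(301) + 291258 = (-65 + 301) + 291258 = 236 + 291258 = 291494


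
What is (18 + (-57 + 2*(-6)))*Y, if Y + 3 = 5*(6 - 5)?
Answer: -102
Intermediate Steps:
Y = 2 (Y = -3 + 5*(6 - 5) = -3 + 5*1 = -3 + 5 = 2)
(18 + (-57 + 2*(-6)))*Y = (18 + (-57 + 2*(-6)))*2 = (18 + (-57 - 12))*2 = (18 - 69)*2 = -51*2 = -102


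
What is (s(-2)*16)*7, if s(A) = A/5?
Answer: -224/5 ≈ -44.800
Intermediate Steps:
s(A) = A/5 (s(A) = A*(⅕) = A/5)
(s(-2)*16)*7 = (((⅕)*(-2))*16)*7 = -⅖*16*7 = -32/5*7 = -224/5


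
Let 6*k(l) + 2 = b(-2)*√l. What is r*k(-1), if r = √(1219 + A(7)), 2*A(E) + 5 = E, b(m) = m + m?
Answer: √305*(-2 - 4*I)/3 ≈ -11.643 - 23.286*I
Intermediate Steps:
b(m) = 2*m
A(E) = -5/2 + E/2
k(l) = -⅓ - 2*√l/3 (k(l) = -⅓ + ((2*(-2))*√l)/6 = -⅓ + (-4*√l)/6 = -⅓ - 2*√l/3)
r = 2*√305 (r = √(1219 + (-5/2 + (½)*7)) = √(1219 + (-5/2 + 7/2)) = √(1219 + 1) = √1220 = 2*√305 ≈ 34.928)
r*k(-1) = (2*√305)*(-⅓ - 2*I/3) = 2*√305*(-⅓ - 2*I/3)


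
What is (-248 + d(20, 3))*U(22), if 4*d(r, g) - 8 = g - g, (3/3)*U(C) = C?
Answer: -5412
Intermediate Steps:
U(C) = C
d(r, g) = 2 (d(r, g) = 2 + (g - g)/4 = 2 + (1/4)*0 = 2 + 0 = 2)
(-248 + d(20, 3))*U(22) = (-248 + 2)*22 = -246*22 = -5412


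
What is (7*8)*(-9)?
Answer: -504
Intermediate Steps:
(7*8)*(-9) = 56*(-9) = -504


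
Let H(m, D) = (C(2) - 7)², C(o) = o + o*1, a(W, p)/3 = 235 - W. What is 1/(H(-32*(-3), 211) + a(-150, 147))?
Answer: 1/1164 ≈ 0.00085911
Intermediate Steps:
a(W, p) = 705 - 3*W (a(W, p) = 3*(235 - W) = 705 - 3*W)
C(o) = 2*o (C(o) = o + o = 2*o)
H(m, D) = 9 (H(m, D) = (2*2 - 7)² = (4 - 7)² = (-3)² = 9)
1/(H(-32*(-3), 211) + a(-150, 147)) = 1/(9 + (705 - 3*(-150))) = 1/(9 + (705 + 450)) = 1/(9 + 1155) = 1/1164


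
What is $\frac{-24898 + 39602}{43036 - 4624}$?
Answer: $\frac{3676}{9603} \approx 0.3828$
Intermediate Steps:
$\frac{-24898 + 39602}{43036 - 4624} = \frac{14704}{38412} = 14704 \cdot \frac{1}{38412} = \frac{3676}{9603}$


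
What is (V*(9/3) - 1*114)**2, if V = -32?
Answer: 44100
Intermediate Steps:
(V*(9/3) - 1*114)**2 = (-288/3 - 1*114)**2 = (-288/3 - 114)**2 = (-32*3 - 114)**2 = (-96 - 114)**2 = (-210)**2 = 44100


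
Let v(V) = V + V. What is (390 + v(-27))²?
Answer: 112896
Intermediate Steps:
v(V) = 2*V
(390 + v(-27))² = (390 + 2*(-27))² = (390 - 54)² = 336² = 112896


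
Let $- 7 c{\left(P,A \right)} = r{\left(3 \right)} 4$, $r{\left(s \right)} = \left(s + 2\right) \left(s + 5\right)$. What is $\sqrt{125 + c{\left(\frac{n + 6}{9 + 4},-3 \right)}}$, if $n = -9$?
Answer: $\frac{\sqrt{5005}}{7} \approx 10.107$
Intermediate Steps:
$r{\left(s \right)} = \left(2 + s\right) \left(5 + s\right)$
$c{\left(P,A \right)} = - \frac{160}{7}$ ($c{\left(P,A \right)} = - \frac{\left(10 + 3^{2} + 7 \cdot 3\right) 4}{7} = - \frac{\left(10 + 9 + 21\right) 4}{7} = - \frac{40 \cdot 4}{7} = \left(- \frac{1}{7}\right) 160 = - \frac{160}{7}$)
$\sqrt{125 + c{\left(\frac{n + 6}{9 + 4},-3 \right)}} = \sqrt{125 - \frac{160}{7}} = \sqrt{\frac{715}{7}} = \frac{\sqrt{5005}}{7}$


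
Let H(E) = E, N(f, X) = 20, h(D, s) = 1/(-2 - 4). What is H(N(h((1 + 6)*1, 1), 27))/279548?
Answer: 5/69887 ≈ 7.1544e-5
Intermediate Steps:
h(D, s) = -⅙ (h(D, s) = 1/(-6) = -⅙)
H(N(h((1 + 6)*1, 1), 27))/279548 = 20/279548 = 20*(1/279548) = 5/69887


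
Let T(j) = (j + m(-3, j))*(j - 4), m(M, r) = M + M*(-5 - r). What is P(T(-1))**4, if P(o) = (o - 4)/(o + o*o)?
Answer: 14641/23134410000 ≈ 6.3287e-7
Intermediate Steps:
T(j) = (-4 + j)*(12 + 4*j) (T(j) = (j - 1*(-3)*(4 + j))*(j - 4) = (j + (12 + 3*j))*(-4 + j) = (12 + 4*j)*(-4 + j) = (-4 + j)*(12 + 4*j))
P(o) = (-4 + o)/(o + o**2)
P(T(-1))**4 = ((-4 + (-48 - 4*(-1) + 4*(-1)**2))/((-48 - 4*(-1) + 4*(-1)**2)*(1 + (-48 - 4*(-1) + 4*(-1)**2))))**4 = ((-4 + (-48 + 4 + 4*1))/((-48 + 4 + 4*1)*(1 + (-48 + 4 + 4*1))))**4 = ((-4 + (-48 + 4 + 4))/((-48 + 4 + 4)*(1 + (-48 + 4 + 4))))**4 = ((-4 - 40)/((-40)*(1 - 40)))**4 = (-1/40*(-44)/(-39))**4 = (-1/40*(-1/39)*(-44))**4 = (-11/390)**4 = 14641/23134410000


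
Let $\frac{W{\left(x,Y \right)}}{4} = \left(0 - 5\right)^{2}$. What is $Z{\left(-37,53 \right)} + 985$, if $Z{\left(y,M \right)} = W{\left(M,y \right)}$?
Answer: $1085$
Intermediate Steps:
$W{\left(x,Y \right)} = 100$ ($W{\left(x,Y \right)} = 4 \left(0 - 5\right)^{2} = 4 \left(-5\right)^{2} = 4 \cdot 25 = 100$)
$Z{\left(y,M \right)} = 100$
$Z{\left(-37,53 \right)} + 985 = 100 + 985 = 1085$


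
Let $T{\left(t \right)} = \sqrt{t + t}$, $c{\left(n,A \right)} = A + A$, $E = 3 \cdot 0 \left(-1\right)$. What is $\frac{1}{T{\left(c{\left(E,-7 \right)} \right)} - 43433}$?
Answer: $- \frac{43433}{1886425517} - \frac{2 i \sqrt{7}}{1886425517} \approx -2.3024 \cdot 10^{-5} - 2.805 \cdot 10^{-9} i$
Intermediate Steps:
$E = 0$ ($E = 0 \left(-1\right) = 0$)
$c{\left(n,A \right)} = 2 A$
$T{\left(t \right)} = \sqrt{2} \sqrt{t}$ ($T{\left(t \right)} = \sqrt{2 t} = \sqrt{2} \sqrt{t}$)
$\frac{1}{T{\left(c{\left(E,-7 \right)} \right)} - 43433} = \frac{1}{\sqrt{2} \sqrt{2 \left(-7\right)} - 43433} = \frac{1}{\sqrt{2} \sqrt{-14} - 43433} = \frac{1}{\sqrt{2} i \sqrt{14} - 43433} = \frac{1}{2 i \sqrt{7} - 43433} = \frac{1}{-43433 + 2 i \sqrt{7}}$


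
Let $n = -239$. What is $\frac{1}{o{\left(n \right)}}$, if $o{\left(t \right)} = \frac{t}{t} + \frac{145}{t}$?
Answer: $\frac{239}{94} \approx 2.5426$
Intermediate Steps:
$o{\left(t \right)} = 1 + \frac{145}{t}$
$\frac{1}{o{\left(n \right)}} = \frac{1}{\frac{1}{-239} \left(145 - 239\right)} = \frac{1}{\left(- \frac{1}{239}\right) \left(-94\right)} = \frac{1}{\frac{94}{239}} = \frac{239}{94}$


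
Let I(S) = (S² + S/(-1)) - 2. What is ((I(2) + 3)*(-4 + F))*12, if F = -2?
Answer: -216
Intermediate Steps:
I(S) = -2 + S² - S (I(S) = (S² - S) - 2 = -2 + S² - S)
((I(2) + 3)*(-4 + F))*12 = (((-2 + 2² - 1*2) + 3)*(-4 - 2))*12 = (((-2 + 4 - 2) + 3)*(-6))*12 = ((0 + 3)*(-6))*12 = (3*(-6))*12 = -18*12 = -216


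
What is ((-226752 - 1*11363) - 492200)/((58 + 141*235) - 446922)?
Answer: 730315/413729 ≈ 1.7652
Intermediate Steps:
((-226752 - 1*11363) - 492200)/((58 + 141*235) - 446922) = ((-226752 - 11363) - 492200)/((58 + 33135) - 446922) = (-238115 - 492200)/(33193 - 446922) = -730315/(-413729) = -730315*(-1/413729) = 730315/413729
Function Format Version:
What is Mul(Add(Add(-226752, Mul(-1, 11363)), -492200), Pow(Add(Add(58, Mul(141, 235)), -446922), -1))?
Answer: Rational(730315, 413729) ≈ 1.7652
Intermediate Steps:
Mul(Add(Add(-226752, Mul(-1, 11363)), -492200), Pow(Add(Add(58, Mul(141, 235)), -446922), -1)) = Mul(Add(Add(-226752, -11363), -492200), Pow(Add(Add(58, 33135), -446922), -1)) = Mul(Add(-238115, -492200), Pow(Add(33193, -446922), -1)) = Mul(-730315, Pow(-413729, -1)) = Mul(-730315, Rational(-1, 413729)) = Rational(730315, 413729)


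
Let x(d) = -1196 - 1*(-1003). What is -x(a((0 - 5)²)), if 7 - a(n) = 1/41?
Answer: 193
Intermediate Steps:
a(n) = 286/41 (a(n) = 7 - 1/41 = 286/41)
x(d) = -193 (x(d) = -1196 + 1003 = -193)
-x(a((0 - 5)²)) = -1*(-193) = 193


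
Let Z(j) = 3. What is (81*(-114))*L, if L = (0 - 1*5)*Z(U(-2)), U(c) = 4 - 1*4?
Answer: 138510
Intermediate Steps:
U(c) = 0 (U(c) = 4 - 4 = 0)
L = -15 (L = (0 - 1*5)*3 = (0 - 5)*3 = -5*3 = -15)
(81*(-114))*L = (81*(-114))*(-15) = -9234*(-15) = 138510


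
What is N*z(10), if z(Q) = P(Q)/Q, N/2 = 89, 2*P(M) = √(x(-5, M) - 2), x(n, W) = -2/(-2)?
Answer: 89*I/10 ≈ 8.9*I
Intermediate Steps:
x(n, W) = 1 (x(n, W) = -2*(-½) = 1)
P(M) = I/2 (P(M) = √(1 - 2)/2 = √(-1)/2 = I/2)
N = 178 (N = 2*89 = 178)
z(Q) = I/(2*Q) (z(Q) = (I/2)/Q = I/(2*Q))
N*z(10) = 178*((½)*I/10) = 178*((½)*I*(⅒)) = 178*(I/20) = 89*I/10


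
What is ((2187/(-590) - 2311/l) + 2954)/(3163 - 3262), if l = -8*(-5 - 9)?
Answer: -96795943/3270960 ≈ -29.593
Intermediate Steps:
l = 112 (l = -8*(-14) = 112)
((2187/(-590) - 2311/l) + 2954)/(3163 - 3262) = ((2187/(-590) - 2311/112) + 2954)/(3163 - 3262) = ((2187*(-1/590) - 2311*1/112) + 2954)/(-99) = ((-2187/590 - 2311/112) + 2954)*(-1/99) = (-804217/33040 + 2954)*(-1/99) = (96795943/33040)*(-1/99) = -96795943/3270960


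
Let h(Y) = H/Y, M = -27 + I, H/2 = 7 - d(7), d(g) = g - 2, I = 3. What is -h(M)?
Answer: ⅙ ≈ 0.16667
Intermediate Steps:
d(g) = -2 + g
H = 4 (H = 2*(7 - (-2 + 7)) = 2*(7 - 1*5) = 2*(7 - 5) = 2*2 = 4)
M = -24 (M = -27 + 3 = -24)
h(Y) = 4/Y
-h(M) = -4/(-24) = -4*(-1)/24 = -1*(-⅙) = ⅙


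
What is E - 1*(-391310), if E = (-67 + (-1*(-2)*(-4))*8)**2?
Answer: 408471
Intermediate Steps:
E = 17161 (E = (-67 + (2*(-4))*8)**2 = (-67 - 8*8)**2 = (-67 - 64)**2 = (-131)**2 = 17161)
E - 1*(-391310) = 17161 - 1*(-391310) = 17161 + 391310 = 408471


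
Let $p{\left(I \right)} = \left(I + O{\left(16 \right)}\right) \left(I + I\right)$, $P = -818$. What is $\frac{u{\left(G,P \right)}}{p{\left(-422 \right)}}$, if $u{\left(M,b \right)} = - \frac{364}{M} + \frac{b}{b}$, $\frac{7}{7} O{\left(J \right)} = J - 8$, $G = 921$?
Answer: $\frac{557}{321812136} \approx 1.7308 \cdot 10^{-6}$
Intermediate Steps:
$O{\left(J \right)} = -8 + J$ ($O{\left(J \right)} = J - 8 = -8 + J$)
$u{\left(M,b \right)} = 1 - \frac{364}{M}$ ($u{\left(M,b \right)} = - \frac{364}{M} + 1 = 1 - \frac{364}{M}$)
$p{\left(I \right)} = 2 I \left(8 + I\right)$ ($p{\left(I \right)} = \left(I + \left(-8 + 16\right)\right) \left(I + I\right) = \left(I + 8\right) 2 I = \left(8 + I\right) 2 I = 2 I \left(8 + I\right)$)
$\frac{u{\left(G,P \right)}}{p{\left(-422 \right)}} = \frac{\frac{1}{921} \left(-364 + 921\right)}{2 \left(-422\right) \left(8 - 422\right)} = \frac{\frac{1}{921} \cdot 557}{2 \left(-422\right) \left(-414\right)} = \frac{557}{921 \cdot 349416} = \frac{557}{921} \cdot \frac{1}{349416} = \frac{557}{321812136}$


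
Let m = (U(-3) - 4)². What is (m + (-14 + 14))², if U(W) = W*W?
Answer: 625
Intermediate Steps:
U(W) = W²
m = 25 (m = ((-3)² - 4)² = (9 - 4)² = 5² = 25)
(m + (-14 + 14))² = (25 + (-14 + 14))² = (25 + 0)² = 25² = 625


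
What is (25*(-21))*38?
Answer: -19950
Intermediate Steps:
(25*(-21))*38 = -525*38 = -19950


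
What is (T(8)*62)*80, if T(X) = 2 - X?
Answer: -29760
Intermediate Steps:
(T(8)*62)*80 = ((2 - 1*8)*62)*80 = ((2 - 8)*62)*80 = -6*62*80 = -372*80 = -29760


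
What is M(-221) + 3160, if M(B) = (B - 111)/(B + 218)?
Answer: 9812/3 ≈ 3270.7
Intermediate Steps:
M(B) = (-111 + B)/(218 + B)
M(-221) + 3160 = (-111 - 221)/(218 - 221) + 3160 = -332/(-3) + 3160 = -⅓*(-332) + 3160 = 332/3 + 3160 = 9812/3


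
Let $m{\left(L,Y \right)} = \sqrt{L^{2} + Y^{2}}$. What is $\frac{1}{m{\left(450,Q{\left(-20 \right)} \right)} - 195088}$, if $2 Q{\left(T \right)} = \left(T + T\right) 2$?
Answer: $- \frac{48772}{9514780911} - \frac{5 \sqrt{2041}}{19029561822} \approx -5.1378 \cdot 10^{-6}$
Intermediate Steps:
$Q{\left(T \right)} = 2 T$ ($Q{\left(T \right)} = \frac{\left(T + T\right) 2}{2} = \frac{2 T 2}{2} = \frac{4 T}{2} = 2 T$)
$\frac{1}{m{\left(450,Q{\left(-20 \right)} \right)} - 195088} = \frac{1}{\sqrt{450^{2} + \left(2 \left(-20\right)\right)^{2}} - 195088} = \frac{1}{\sqrt{202500 + \left(-40\right)^{2}} - 195088} = \frac{1}{\sqrt{202500 + 1600} - 195088} = \frac{1}{\sqrt{204100} - 195088} = \frac{1}{10 \sqrt{2041} - 195088} = \frac{1}{-195088 + 10 \sqrt{2041}}$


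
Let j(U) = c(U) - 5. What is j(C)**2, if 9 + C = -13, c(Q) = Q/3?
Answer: 1369/9 ≈ 152.11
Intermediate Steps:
c(Q) = Q/3 (c(Q) = Q*(1/3) = Q/3)
C = -22 (C = -9 - 13 = -22)
j(U) = -5 + U/3 (j(U) = U/3 - 5 = -5 + U/3)
j(C)**2 = (-5 + (1/3)*(-22))**2 = (-5 - 22/3)**2 = (-37/3)**2 = 1369/9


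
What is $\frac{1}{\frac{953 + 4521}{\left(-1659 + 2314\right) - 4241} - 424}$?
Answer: $- \frac{1793}{762969} \approx -0.00235$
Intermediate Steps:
$\frac{1}{\frac{953 + 4521}{\left(-1659 + 2314\right) - 4241} - 424} = \frac{1}{\frac{5474}{655 - 4241} - 424} = \frac{1}{\frac{5474}{-3586} - 424} = \frac{1}{5474 \left(- \frac{1}{3586}\right) - 424} = \frac{1}{- \frac{2737}{1793} - 424} = \frac{1}{- \frac{762969}{1793}} = - \frac{1793}{762969}$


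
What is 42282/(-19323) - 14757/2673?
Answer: -14747011/1912977 ≈ -7.7089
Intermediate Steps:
42282/(-19323) - 14757/2673 = 42282*(-1/19323) - 14757*1/2673 = -4698/2147 - 4919/891 = -14747011/1912977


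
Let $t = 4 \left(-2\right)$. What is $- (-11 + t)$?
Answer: $19$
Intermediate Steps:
$t = -8$
$- (-11 + t) = - (-11 - 8) = \left(-1\right) \left(-19\right) = 19$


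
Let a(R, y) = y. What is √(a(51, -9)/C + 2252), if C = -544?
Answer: √41653298/136 ≈ 47.455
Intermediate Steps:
√(a(51, -9)/C + 2252) = √(-9/(-544) + 2252) = √(-9*(-1/544) + 2252) = √(9/544 + 2252) = √(1225097/544) = √41653298/136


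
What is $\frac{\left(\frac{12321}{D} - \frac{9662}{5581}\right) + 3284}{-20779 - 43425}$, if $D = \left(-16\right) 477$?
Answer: $- \frac{15526313627}{303857500352} \approx -0.051097$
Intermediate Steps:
$D = -7632$
$\frac{\left(\frac{12321}{D} - \frac{9662}{5581}\right) + 3284}{-20779 - 43425} = \frac{\left(\frac{12321}{-7632} - \frac{9662}{5581}\right) + 3284}{-20779 - 43425} = \frac{\left(12321 \left(- \frac{1}{7632}\right) - \frac{9662}{5581}\right) + 3284}{-64204} = \left(\left(- \frac{1369}{848} - \frac{9662}{5581}\right) + 3284\right) \left(- \frac{1}{64204}\right) = \left(- \frac{15833765}{4732688} + 3284\right) \left(- \frac{1}{64204}\right) = \frac{15526313627}{4732688} \left(- \frac{1}{64204}\right) = - \frac{15526313627}{303857500352}$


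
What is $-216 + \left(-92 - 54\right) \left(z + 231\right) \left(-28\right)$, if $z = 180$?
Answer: $1679952$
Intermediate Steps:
$-216 + \left(-92 - 54\right) \left(z + 231\right) \left(-28\right) = -216 + \left(-92 - 54\right) \left(180 + 231\right) \left(-28\right) = -216 + \left(-146\right) 411 \left(-28\right) = -216 - -1680168 = -216 + 1680168 = 1679952$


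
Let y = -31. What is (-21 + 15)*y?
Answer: 186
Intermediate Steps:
(-21 + 15)*y = (-21 + 15)*(-31) = -6*(-31) = 186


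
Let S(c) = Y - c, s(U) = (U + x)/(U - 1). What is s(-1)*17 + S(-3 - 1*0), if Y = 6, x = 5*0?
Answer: 35/2 ≈ 17.500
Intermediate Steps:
x = 0
s(U) = U/(-1 + U) (s(U) = (U + 0)/(U - 1) = U/(-1 + U))
S(c) = 6 - c
s(-1)*17 + S(-3 - 1*0) = -1/(-1 - 1)*17 + (6 - (-3 - 1*0)) = -1/(-2)*17 + (6 - (-3 + 0)) = -1*(-½)*17 + (6 - 1*(-3)) = (½)*17 + (6 + 3) = 17/2 + 9 = 35/2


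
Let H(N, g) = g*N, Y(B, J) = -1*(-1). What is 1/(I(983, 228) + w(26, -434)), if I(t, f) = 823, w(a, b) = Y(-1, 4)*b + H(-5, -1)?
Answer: 1/394 ≈ 0.0025381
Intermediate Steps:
Y(B, J) = 1
H(N, g) = N*g
w(a, b) = 5 + b (w(a, b) = 1*b - 5*(-1) = b + 5 = 5 + b)
1/(I(983, 228) + w(26, -434)) = 1/(823 + (5 - 434)) = 1/(823 - 429) = 1/394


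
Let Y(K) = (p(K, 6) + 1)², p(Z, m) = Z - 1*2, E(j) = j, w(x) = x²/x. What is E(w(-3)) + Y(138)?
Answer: 18766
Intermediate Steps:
w(x) = x
p(Z, m) = -2 + Z (p(Z, m) = Z - 2 = -2 + Z)
Y(K) = (-1 + K)² (Y(K) = ((-2 + K) + 1)² = (-1 + K)²)
E(w(-3)) + Y(138) = -3 + (-1 + 138)² = -3 + 137² = -3 + 18769 = 18766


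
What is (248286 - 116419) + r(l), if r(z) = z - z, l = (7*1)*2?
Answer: 131867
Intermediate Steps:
l = 14 (l = 7*2 = 14)
r(z) = 0
(248286 - 116419) + r(l) = (248286 - 116419) + 0 = 131867 + 0 = 131867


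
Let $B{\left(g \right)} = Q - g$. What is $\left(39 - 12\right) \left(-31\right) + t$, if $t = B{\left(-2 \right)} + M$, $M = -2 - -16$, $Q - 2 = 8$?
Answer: $-811$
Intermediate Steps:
$Q = 10$ ($Q = 2 + 8 = 10$)
$M = 14$ ($M = -2 + 16 = 14$)
$B{\left(g \right)} = 10 - g$
$t = 26$ ($t = \left(10 - -2\right) + 14 = \left(10 + 2\right) + 14 = 12 + 14 = 26$)
$\left(39 - 12\right) \left(-31\right) + t = \left(39 - 12\right) \left(-31\right) + 26 = 27 \left(-31\right) + 26 = -837 + 26 = -811$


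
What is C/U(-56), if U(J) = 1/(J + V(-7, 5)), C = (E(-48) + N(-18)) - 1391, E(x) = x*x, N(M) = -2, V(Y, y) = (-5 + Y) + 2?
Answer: -60126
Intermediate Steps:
V(Y, y) = -3 + Y
E(x) = x²
C = 911 (C = ((-48)² - 2) - 1391 = (2304 - 2) - 1391 = 2302 - 1391 = 911)
U(J) = 1/(-10 + J) (U(J) = 1/(J + (-3 - 7)) = 1/(J - 10) = 1/(-10 + J))
C/U(-56) = 911/(1/(-10 - 56)) = 911/(1/(-66)) = 911/(-1/66) = 911*(-66) = -60126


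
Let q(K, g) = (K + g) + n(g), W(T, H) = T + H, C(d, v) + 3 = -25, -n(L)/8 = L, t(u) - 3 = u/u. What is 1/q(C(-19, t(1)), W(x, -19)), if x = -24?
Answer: 1/273 ≈ 0.0036630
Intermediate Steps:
t(u) = 4 (t(u) = 3 + u/u = 3 + 1 = 4)
n(L) = -8*L
C(d, v) = -28 (C(d, v) = -3 - 25 = -28)
W(T, H) = H + T
q(K, g) = K - 7*g (q(K, g) = (K + g) - 8*g = K - 7*g)
1/q(C(-19, t(1)), W(x, -19)) = 1/(-28 - 7*(-19 - 24)) = 1/(-28 - 7*(-43)) = 1/(-28 + 301) = 1/273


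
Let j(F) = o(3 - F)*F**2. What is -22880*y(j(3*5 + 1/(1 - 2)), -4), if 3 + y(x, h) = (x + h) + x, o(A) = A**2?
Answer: -1085084000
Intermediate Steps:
j(F) = F**2*(3 - F)**2 (j(F) = (3 - F)**2*F**2 = F**2*(3 - F)**2)
y(x, h) = -3 + h + 2*x (y(x, h) = -3 + ((x + h) + x) = -3 + ((h + x) + x) = -3 + (h + 2*x) = -3 + h + 2*x)
-22880*y(j(3*5 + 1/(1 - 2)), -4) = -22880*(-3 - 4 + 2*((3*5 + 1/(1 - 2))**2*(-3 + (3*5 + 1/(1 - 2)))**2)) = -22880*(-3 - 4 + 2*((15 + 1/(-1))**2*(-3 + (15 + 1/(-1)))**2)) = -22880*(-3 - 4 + 2*((15 - 1)**2*(-3 + (15 - 1))**2)) = -22880*(-3 - 4 + 2*(14**2*(-3 + 14)**2)) = -22880*(-3 - 4 + 2*(196*11**2)) = -22880*(-3 - 4 + 2*(196*121)) = -22880*(-3 - 4 + 2*23716) = -22880*(-3 - 4 + 47432) = -22880*47425 = -1085084000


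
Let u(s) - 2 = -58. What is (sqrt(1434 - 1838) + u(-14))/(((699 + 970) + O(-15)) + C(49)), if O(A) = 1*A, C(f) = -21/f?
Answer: -392/11575 + 14*I*sqrt(101)/11575 ≈ -0.033866 + 0.012155*I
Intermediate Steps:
O(A) = A
u(s) = -56 (u(s) = 2 - 58 = -56)
(sqrt(1434 - 1838) + u(-14))/(((699 + 970) + O(-15)) + C(49)) = (sqrt(1434 - 1838) - 56)/(((699 + 970) - 15) - 21/49) = (sqrt(-404) - 56)/((1669 - 15) - 21*1/49) = (2*I*sqrt(101) - 56)/(1654 - 3/7) = (-56 + 2*I*sqrt(101))/(11575/7) = (-56 + 2*I*sqrt(101))*(7/11575) = -392/11575 + 14*I*sqrt(101)/11575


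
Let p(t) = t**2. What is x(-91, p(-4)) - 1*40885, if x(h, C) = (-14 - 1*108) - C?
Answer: -41023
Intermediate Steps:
x(h, C) = -122 - C (x(h, C) = (-14 - 108) - C = -122 - C)
x(-91, p(-4)) - 1*40885 = (-122 - 1*(-4)**2) - 1*40885 = (-122 - 1*16) - 40885 = (-122 - 16) - 40885 = -138 - 40885 = -41023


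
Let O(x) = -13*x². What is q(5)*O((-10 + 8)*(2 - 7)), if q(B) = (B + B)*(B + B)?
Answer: -130000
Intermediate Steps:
q(B) = 4*B² (q(B) = (2*B)*(2*B) = 4*B²)
q(5)*O((-10 + 8)*(2 - 7)) = (4*5²)*(-13*(-10 + 8)²*(2 - 7)²) = (4*25)*(-13*(-2*(-5))²) = 100*(-13*10²) = 100*(-13*100) = 100*(-1300) = -130000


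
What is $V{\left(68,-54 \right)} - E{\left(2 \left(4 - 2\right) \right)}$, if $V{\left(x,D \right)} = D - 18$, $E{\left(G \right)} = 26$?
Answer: $-98$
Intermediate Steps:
$V{\left(x,D \right)} = -18 + D$ ($V{\left(x,D \right)} = D - 18 = -18 + D$)
$V{\left(68,-54 \right)} - E{\left(2 \left(4 - 2\right) \right)} = \left(-18 - 54\right) - 26 = -72 - 26 = -98$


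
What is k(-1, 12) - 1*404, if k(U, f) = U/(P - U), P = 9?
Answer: -4041/10 ≈ -404.10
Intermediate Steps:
k(U, f) = U/(9 - U)
k(-1, 12) - 1*404 = -1*(-1)/(-9 - 1) - 1*404 = -1*(-1)/(-10) - 404 = -1*(-1)*(-1/10) - 404 = -1/10 - 404 = -4041/10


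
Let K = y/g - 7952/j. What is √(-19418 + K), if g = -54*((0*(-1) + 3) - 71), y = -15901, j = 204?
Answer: I*√7289117166/612 ≈ 139.5*I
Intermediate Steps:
g = 3672 (g = -54*((0 + 3) - 71) = -54*(3 - 71) = -54*(-68) = 3672)
K = -159037/3672 (K = -15901/3672 - 7952/204 = -15901*1/3672 - 7952*1/204 = -15901/3672 - 1988/51 = -159037/3672 ≈ -43.311)
√(-19418 + K) = √(-19418 - 159037/3672) = √(-71461933/3672) = I*√7289117166/612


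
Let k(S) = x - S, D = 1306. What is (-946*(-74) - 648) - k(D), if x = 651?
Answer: 70011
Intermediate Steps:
k(S) = 651 - S
(-946*(-74) - 648) - k(D) = (-946*(-74) - 648) - (651 - 1*1306) = (70004 - 648) - (651 - 1306) = 69356 - 1*(-655) = 69356 + 655 = 70011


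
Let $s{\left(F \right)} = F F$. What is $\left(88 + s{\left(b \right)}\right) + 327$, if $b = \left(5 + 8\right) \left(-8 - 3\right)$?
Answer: $20864$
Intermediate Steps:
$b = -143$ ($b = 13 \left(-11\right) = -143$)
$s{\left(F \right)} = F^{2}$
$\left(88 + s{\left(b \right)}\right) + 327 = \left(88 + \left(-143\right)^{2}\right) + 327 = \left(88 + 20449\right) + 327 = 20537 + 327 = 20864$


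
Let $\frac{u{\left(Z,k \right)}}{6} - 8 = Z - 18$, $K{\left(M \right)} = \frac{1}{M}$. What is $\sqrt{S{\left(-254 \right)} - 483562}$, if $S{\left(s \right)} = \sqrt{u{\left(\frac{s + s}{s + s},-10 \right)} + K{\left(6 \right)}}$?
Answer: $\frac{\sqrt{-17408232 + 6 i \sqrt{1938}}}{6} \approx 0.0052756 + 695.39 i$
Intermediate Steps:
$u{\left(Z,k \right)} = -60 + 6 Z$ ($u{\left(Z,k \right)} = 48 + 6 \left(Z - 18\right) = 48 + 6 \left(-18 + Z\right) = 48 + \left(-108 + 6 Z\right) = -60 + 6 Z$)
$S{\left(s \right)} = \frac{i \sqrt{1938}}{6}$ ($S{\left(s \right)} = \sqrt{\left(-60 + 6 \frac{s + s}{s + s}\right) + \frac{1}{6}} = \sqrt{\left(-60 + 6 \frac{2 s}{2 s}\right) + \frac{1}{6}} = \sqrt{\left(-60 + 6 \cdot 2 s \frac{1}{2 s}\right) + \frac{1}{6}} = \sqrt{\left(-60 + 6 \cdot 1\right) + \frac{1}{6}} = \sqrt{\left(-60 + 6\right) + \frac{1}{6}} = \sqrt{-54 + \frac{1}{6}} = \sqrt{- \frac{323}{6}} = \frac{i \sqrt{1938}}{6}$)
$\sqrt{S{\left(-254 \right)} - 483562} = \sqrt{\frac{i \sqrt{1938}}{6} - 483562} = \sqrt{-483562 + \frac{i \sqrt{1938}}{6}}$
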